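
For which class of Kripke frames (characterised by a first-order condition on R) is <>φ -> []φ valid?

Partial functionality

Suppose ◇φ→□φ is valid. Take Rxy, Rxz and set V(φ)={y}. Then ◇φ at x, so □φ at x, so φ at z, i.e. z=y.
The converse is a direct semantic check.
Frame condition: forall x forall y forall z (Rxy & Rxz -> y = z).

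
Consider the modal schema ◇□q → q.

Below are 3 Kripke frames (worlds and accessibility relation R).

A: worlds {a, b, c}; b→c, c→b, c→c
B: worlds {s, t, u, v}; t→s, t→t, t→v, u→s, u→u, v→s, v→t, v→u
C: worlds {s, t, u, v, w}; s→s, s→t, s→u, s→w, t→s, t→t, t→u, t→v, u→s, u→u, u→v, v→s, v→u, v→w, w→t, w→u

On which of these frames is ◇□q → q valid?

This is the axiom for symmetry; its first-order frame correspondent is ∀x ∀y (Rxy → Ryx).
A: condition met.
B: fails — Rus but not Rsu.
C: fails — Rwt but not Rtw.

A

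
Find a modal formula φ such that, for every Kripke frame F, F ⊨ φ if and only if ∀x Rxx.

A defining formula is □r → r (the T axiom).

□r → r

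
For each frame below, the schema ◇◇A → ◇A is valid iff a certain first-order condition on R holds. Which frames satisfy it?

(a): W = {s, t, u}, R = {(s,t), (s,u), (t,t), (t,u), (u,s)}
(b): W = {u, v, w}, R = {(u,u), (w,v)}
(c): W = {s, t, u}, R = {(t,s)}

(b), (c)

This is the axiom for transitivity; its first-order frame correspondent is ∀x ∀y ∀z (Rxy ∧ Ryz → Rxz).
(a): fails — Rus and Rsu but not Ruu.
(b): ✓.
(c): ✓.
Valid on: (b), (c).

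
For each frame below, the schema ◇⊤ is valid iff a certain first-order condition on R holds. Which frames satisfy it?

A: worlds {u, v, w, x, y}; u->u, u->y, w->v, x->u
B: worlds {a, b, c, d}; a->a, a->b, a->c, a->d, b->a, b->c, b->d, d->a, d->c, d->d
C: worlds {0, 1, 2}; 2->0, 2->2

The schema corresponds to seriality: ∀x ∃y Rxy.
A: fails — world v has no successor.
B: fails — world c has no successor.
C: fails — world 0 has no successor.
Valid on no frame.

none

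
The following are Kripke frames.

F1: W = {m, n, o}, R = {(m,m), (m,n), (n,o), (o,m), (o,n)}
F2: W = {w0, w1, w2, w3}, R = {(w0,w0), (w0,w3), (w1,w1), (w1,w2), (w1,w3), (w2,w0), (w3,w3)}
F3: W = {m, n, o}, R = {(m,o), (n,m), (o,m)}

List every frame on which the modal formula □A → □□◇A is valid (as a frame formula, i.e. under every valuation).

F3

The schema corresponds to a generalized confluence (Geach) condition: ∀x ∀z (xR²z → ∃w (xRw ∧ zRw)).
F1: fails — mR²n but no w with mRw and nRw.
F2: fails — w1R²w2 but no w with w1Rw and w2Rw.
F3: satisfies the condition.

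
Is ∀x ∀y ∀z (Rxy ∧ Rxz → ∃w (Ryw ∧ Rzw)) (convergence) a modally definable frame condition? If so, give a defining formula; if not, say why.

Yes, by ◇□p → □◇p

This is a Sahlqvist condition; the .2 axiom ◇□p → □◇p defines it.
Suppose ◇□p→□◇p is valid. Take Rxy, Rxz and set V(p)={w : Ryw}. Then □p at y so ◇□p at x, so □◇p at x, so ◇p at z, giving w with Rzw and Ryw.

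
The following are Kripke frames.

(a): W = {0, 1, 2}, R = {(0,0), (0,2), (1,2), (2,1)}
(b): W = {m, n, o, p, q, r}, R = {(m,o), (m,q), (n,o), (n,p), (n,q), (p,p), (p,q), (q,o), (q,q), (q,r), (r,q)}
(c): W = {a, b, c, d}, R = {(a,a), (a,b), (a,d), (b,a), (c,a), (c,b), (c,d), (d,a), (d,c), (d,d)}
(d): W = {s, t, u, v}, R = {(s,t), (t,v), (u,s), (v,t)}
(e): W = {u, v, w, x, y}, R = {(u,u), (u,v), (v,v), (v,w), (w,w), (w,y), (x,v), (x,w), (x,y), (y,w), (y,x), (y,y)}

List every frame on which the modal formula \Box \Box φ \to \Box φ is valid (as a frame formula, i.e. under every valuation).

(b), (c), (e)

The schema corresponds to density: \forall x \forall y (Rxy \to \exists z (Rxz \wedge Rzy)).
(a): fails — R12 but no z with R1z and Rz2.
(b): holds.
(c): holds.
(d): fails — Rus but no z with Ruz and Rzs.
(e): holds.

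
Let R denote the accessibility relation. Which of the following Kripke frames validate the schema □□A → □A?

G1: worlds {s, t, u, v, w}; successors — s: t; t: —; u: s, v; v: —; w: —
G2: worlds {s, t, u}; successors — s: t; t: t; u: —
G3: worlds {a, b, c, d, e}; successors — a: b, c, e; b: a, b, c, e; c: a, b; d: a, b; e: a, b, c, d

This is the axiom for density; its first-order frame correspondent is ∀x ∀y (Rxy → ∃z (Rxz ∧ Rzy)).
G1: fails — Rus but no z with Ruz and Rzs.
G2: holds.
G3: fails — Red but no z with Rez and Rzd.

G2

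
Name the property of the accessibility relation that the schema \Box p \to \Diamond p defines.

Suppose □p→◇p is valid. At any x set V(p)=W. Then □p at x, so ◇p at x, so x has a successor.

seriality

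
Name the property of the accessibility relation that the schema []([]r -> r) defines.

Shift-reflexivity

This schema is the T□ axiom.
It corresponds to shift-reflexivity: forall x forall y (Rxy -> Ryy).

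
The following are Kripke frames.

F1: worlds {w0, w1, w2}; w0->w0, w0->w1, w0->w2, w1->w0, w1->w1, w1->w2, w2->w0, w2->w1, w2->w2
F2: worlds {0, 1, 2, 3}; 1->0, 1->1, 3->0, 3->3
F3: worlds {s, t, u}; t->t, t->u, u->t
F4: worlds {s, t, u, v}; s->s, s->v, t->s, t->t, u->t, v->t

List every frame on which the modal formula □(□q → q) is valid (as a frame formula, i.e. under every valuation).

The schema corresponds to shift-reflexivity: ∀x ∀y (Rxy → Ryy).
F1: condition met.
F2: fails — R10 but not R00.
F3: fails — Rtu but not Ruu.
F4: fails — Rsv but not Rvv.

F1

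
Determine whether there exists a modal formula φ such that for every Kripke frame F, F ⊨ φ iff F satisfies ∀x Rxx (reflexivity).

Definable; □q → q defines it

The condition is reflexivity. A defining modal formula is □q → q.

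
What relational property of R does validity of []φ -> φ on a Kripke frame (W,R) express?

reflexivity: forall x Rxx

Suppose □φ→φ is valid. At any x set V(φ)={w : Rxw}. Then □φ holds at x, so φ holds at x, i.e. Rxx.
Conversely, any frame satisfying forall x Rxx validates the schema.
So the correspondent is reflexivity.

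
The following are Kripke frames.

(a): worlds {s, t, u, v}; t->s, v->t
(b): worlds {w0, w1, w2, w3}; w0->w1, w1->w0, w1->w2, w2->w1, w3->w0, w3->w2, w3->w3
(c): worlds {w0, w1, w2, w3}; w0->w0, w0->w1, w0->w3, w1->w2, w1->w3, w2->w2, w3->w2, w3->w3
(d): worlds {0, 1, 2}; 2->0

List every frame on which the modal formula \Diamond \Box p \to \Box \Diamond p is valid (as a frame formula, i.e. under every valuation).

Frame correspondent (Sahlqvist): \forall x \forall y \forall z (Rxy \wedge Rxz \to \exists w (Ryw \wedge Rzw)) — i.e. convergence.
(a): fails — Rts and Rts but s and s have no common successor.
(b): fails — Rw3w2 and Rw3w3 but w2 and w3 have no common successor.
(c): holds.
(d): fails — R20 and R20 but 0 and 0 have no common successor.
Valid on: (c).

(c)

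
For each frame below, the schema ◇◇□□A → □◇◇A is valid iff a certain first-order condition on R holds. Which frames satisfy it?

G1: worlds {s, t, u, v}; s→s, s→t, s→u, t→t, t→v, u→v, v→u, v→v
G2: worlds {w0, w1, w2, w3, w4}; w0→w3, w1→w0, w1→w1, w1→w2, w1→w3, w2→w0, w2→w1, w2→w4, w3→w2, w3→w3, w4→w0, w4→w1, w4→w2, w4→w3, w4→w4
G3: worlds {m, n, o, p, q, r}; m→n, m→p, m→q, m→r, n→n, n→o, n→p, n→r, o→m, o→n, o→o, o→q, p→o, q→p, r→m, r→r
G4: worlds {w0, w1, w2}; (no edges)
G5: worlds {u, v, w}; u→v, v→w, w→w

This is the axiom for a generalized confluence (Geach) condition; its first-order frame correspondent is ∀x ∀y ∀z ((xR²y ∧ xRz) → ∃w (yR²w ∧ zR²w)).
G1: satisfies the condition.
G2: satisfies the condition.
G3: fails — mR²r, mRq but no w with rR²w and qR²w.
G4: satisfies the condition.
G5: satisfies the condition.
Valid on: G1, G2, G4, G5.

G1, G2, G4, G5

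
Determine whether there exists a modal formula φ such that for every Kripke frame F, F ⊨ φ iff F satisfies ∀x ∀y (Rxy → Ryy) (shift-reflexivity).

Yes — defined by □(□q → q)

The condition is shift-reflexivity. A defining modal formula is □(□q → q).
Suppose □(□q→q) is valid. Take Rxy and set V(q)={w : Ryw}. Then at y, □q holds; since □(□q→q) at x, □q→q at y, so q at y, i.e. Ryy.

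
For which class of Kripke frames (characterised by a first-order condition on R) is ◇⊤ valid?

◇⊤ holds at w iff w has a successor, so frame-validity of ◇⊤ is exactly seriality. Equivalently via □φ → ◇φ:
Suppose □φ→◇φ is valid. At any x set V(φ)=W. Then □φ at x, so ◇φ at x, so x has a successor.

seriality: ∀x ∃y Rxy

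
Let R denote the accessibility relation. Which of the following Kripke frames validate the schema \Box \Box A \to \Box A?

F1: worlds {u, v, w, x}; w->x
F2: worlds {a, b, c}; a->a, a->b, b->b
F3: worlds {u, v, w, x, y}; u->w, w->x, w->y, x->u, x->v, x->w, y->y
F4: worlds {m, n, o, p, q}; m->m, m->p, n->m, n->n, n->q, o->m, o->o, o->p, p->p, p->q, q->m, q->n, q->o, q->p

The schema corresponds to density: \forall x \forall y (Rxy \to \exists z (Rxz \wedge Rzy)).
F1: fails — Rwx but no z with Rwz and Rzx.
F2: holds.
F3: fails — Ruw but no z with Ruz and Rzw.
F4: holds.
Valid on: F2, F4.

F2, F4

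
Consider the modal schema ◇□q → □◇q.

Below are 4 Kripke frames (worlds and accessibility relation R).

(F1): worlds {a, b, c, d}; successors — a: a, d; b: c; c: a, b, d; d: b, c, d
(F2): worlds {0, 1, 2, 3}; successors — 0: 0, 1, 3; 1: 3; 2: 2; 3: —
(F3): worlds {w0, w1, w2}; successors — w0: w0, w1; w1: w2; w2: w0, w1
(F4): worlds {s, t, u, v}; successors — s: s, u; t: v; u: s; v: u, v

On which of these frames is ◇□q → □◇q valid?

The schema corresponds to convergence: ∀x ∀y ∀z (Rxy ∧ Rxz → ∃w (Ryw ∧ Rzw)).
(F1): fails — Rcb and Rca but b and a have no common successor.
(F2): fails — R00 and R03 but 0 and 3 have no common successor.
(F3): fails — Rw0w1 and Rw0w0 but w1 and w0 have no common successor.
(F4): fails — Rvv and Rvu but v and u have no common successor.
Valid on no frame.

none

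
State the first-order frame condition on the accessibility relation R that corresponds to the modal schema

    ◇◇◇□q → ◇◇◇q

∀x ∀y (xR³y → ∃w (yRw ∧ xR³w))

This is a Sahlqvist (Geach-type) schema ◇^3□^1q → □^0◇^3q.
First-order correspondent: ∀x ∀y (xR³y → ∃w (yRw ∧ xR³w)).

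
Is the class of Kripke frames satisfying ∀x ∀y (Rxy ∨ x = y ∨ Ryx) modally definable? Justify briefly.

Not definable by any modal formula

Modal frame validity is preserved under disjoint unions.
Take 4 disjoint single-world reflexive frames: each is trivially connected, but their disjoint union has 4 worlds with no edge between distinct components, so it is not connected.
So no modal formula (or set of formulas) defines exactly the connected frames.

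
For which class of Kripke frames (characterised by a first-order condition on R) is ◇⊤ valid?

seriality: ∀x ∃y Rxy

This is a form of the D axiom.
It corresponds to seriality: ∀x ∃y Rxy.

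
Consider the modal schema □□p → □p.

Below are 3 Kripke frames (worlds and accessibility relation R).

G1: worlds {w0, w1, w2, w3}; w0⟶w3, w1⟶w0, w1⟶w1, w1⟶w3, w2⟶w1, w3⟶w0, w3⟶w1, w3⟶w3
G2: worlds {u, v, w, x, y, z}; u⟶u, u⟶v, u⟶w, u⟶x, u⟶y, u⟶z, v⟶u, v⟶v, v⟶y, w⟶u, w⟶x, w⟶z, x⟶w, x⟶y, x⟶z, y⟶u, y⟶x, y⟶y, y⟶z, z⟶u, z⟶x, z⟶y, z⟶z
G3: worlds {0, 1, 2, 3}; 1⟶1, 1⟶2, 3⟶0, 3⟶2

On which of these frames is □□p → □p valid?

G1

Frame correspondent (Sahlqvist): ∀x ∀y (Rxy → ∃z (Rxz ∧ Rzy)) — i.e. density.
G1: satisfies the condition.
G2: fails — Rxw but no t with Rxt and Rtw.
G3: fails — R32 but no z with R3z and Rz2.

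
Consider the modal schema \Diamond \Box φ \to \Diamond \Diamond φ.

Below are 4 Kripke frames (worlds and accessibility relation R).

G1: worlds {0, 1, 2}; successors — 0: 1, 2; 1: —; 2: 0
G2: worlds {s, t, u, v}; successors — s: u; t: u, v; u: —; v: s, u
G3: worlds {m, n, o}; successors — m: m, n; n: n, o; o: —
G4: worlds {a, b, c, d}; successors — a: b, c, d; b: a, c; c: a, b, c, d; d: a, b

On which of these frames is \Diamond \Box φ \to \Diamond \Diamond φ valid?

The schema corresponds to a generalized confluence (Geach) condition: \forall x \forall y (xRy \to \exists w (yRw \wedge x R^2 w)).
G1: fails — 0R1 but no w with 1Rw and 0R²w.
G2: fails — sRu but no w with uRw and sR²w.
G3: fails — nRo but no w with oRw and nR²w.
G4: ✓.
Valid on: G4.

G4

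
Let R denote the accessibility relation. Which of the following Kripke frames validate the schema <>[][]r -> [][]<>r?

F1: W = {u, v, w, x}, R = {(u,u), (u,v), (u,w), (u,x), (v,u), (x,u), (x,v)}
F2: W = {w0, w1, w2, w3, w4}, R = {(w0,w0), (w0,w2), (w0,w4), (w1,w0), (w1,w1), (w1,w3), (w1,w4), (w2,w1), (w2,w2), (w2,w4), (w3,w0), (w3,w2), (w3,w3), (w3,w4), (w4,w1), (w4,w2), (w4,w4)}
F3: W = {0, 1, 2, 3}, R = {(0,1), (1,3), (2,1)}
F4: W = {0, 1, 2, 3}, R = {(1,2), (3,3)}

This is the axiom for a generalized confluence (Geach) condition; its first-order frame correspondent is forall x forall y forall z ((xRy & x R^2 z) -> exists w (y R^2 w & zRw)).
F1: fails — uRu, uR²w but no t with uR²t and wRt.
F2: condition met.
F3: fails — 0R1, 0R²3 but no w with 1R²w and 3Rw.
F4: condition met.

F2, F4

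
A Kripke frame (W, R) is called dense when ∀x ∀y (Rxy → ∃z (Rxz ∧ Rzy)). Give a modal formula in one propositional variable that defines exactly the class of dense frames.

This is density; the standard corresponding axiom is C4: □□q → □q.
Suppose □□q→□q is valid. Take Rxy and set V(q)={w : xR²w}. Then □□q at x, so □q at x, so q at y, i.e. ∃z(Rxz∧Rzy).

□□q → □q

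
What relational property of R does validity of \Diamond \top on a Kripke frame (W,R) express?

seriality: \forall x \exists y Rxy

◇⊤ holds at w iff w has a successor, so frame-validity of ◇⊤ is exactly seriality. Equivalently via □φ → ◇φ:
Suppose □φ→◇φ is valid. At any x set V(φ)=W. Then □φ at x, so ◇φ at x, so x has a successor.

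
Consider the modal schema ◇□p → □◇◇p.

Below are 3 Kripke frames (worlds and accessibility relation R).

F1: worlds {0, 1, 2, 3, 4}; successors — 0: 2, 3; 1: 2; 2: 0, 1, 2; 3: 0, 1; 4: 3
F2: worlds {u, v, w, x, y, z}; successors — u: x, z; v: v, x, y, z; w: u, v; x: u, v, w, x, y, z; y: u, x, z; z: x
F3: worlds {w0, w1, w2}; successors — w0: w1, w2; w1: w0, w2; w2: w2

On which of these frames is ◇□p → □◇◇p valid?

This is the axiom for a generalized confluence (Geach) condition; its first-order frame correspondent is ∀x ∀y ∀z ((xRy ∧ xRz) → ∃w (yRw ∧ zR²w)).
F1: fails — 0R3, 0R3 but no w with 3Rw and 3R²w.
F2: ✓.
F3: ✓.
Valid on: F2, F3.

F2, F3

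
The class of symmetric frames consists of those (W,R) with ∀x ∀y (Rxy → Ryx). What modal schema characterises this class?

This is symmetry; the standard corresponding axiom is B: r → □◇r.

r → □◇r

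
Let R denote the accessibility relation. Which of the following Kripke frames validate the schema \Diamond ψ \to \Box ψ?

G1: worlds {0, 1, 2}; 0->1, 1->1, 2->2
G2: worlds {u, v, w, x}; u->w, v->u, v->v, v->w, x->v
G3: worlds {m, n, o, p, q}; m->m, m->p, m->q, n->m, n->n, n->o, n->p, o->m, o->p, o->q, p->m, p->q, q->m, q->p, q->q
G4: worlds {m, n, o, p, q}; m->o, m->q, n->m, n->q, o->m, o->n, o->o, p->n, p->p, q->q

G1

This is the axiom for partial functionality; its first-order frame correspondent is \forall x \forall y \forall z (Rxy \wedge Rxz \to y = z).
G1: ✓.
G2: fails — v sees both u and v.
G3: fails — m sees both m and p.
G4: fails — m sees both o and q.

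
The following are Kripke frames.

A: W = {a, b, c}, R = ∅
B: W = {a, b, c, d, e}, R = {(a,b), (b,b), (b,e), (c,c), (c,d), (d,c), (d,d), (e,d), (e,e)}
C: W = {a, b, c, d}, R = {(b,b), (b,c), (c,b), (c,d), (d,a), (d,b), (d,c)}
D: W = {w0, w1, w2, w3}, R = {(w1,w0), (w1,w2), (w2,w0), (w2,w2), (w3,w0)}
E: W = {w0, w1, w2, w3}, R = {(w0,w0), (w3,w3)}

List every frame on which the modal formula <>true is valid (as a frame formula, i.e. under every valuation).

Frame correspondent (Sahlqvist): forall x exists y Rxy — i.e. seriality.
A: fails — world a has no successor.
B: satisfies the condition.
C: fails — world a has no successor.
D: fails — world w0 has no successor.
E: fails — world w1 has no successor.
Valid on: B.

B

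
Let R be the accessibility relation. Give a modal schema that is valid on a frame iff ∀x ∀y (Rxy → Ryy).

A defining formula is □(□r → r) (the T□ axiom).
Suppose □(□r→r) is valid. Take Rxy and set V(r)={w : Ryw}. Then at y, □r holds; since □(□r→r) at x, □r→r at y, so r at y, i.e. Ryy.

□(□r → r)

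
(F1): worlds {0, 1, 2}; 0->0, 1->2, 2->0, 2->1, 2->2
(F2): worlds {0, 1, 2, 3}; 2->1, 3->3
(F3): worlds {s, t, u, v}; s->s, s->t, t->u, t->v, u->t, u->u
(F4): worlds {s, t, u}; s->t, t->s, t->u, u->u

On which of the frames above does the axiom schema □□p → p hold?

(F1), (F4)

This is the axiom for a generalized confluence (Geach) condition; its first-order frame correspondent is ∀x ∃w (xR²w ∧ x = w).
(F1): condition met.
(F2): fails — at 0 but no w with 0R²w and 0=w.
(F3): fails — at v but no w with vR²w and v=w.
(F4): condition met.
Valid on: (F1), (F4).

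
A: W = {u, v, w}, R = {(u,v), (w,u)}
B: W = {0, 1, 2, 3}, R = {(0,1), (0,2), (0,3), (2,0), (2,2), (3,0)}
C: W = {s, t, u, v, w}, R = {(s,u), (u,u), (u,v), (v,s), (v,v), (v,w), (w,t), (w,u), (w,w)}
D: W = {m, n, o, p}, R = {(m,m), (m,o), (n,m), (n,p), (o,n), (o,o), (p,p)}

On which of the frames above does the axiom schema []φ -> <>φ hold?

D

This is the axiom for seriality; its first-order frame correspondent is forall x exists y Rxy.
A: fails — world v has no successor.
B: fails — world 1 has no successor.
C: fails — world t has no successor.
D: ✓.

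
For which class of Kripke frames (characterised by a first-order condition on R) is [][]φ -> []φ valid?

density

This schema is the C4 axiom.
It corresponds to density: forall x forall y (Rxy -> exists z (Rxz & Rzy)).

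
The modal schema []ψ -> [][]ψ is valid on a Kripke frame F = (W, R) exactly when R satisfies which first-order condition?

Transitivity

Suppose □ψ→□□ψ is valid. Take Rxy, Ryz and set V(ψ)={w : Rxw}. Then □ψ at x, so □□ψ at x, so □ψ at y, so ψ at z, i.e. Rxz.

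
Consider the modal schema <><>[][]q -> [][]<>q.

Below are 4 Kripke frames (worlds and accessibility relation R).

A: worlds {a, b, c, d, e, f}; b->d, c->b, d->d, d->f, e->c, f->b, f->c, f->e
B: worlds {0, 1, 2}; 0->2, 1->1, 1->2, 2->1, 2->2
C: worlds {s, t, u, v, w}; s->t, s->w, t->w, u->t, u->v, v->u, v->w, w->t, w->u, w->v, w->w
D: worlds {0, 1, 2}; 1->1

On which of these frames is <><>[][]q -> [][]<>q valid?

Frame correspondent (Sahlqvist): forall x forall y forall z ((x R^2 y & x R^2 z) -> exists w (y R^2 w & zRw)) — i.e. a generalized confluence (Geach) condition.
A: fails — dR²b, dR²c but no w with bR²w and cRw.
B: condition met.
C: fails — sR²u, sR²u but no w* with uR²w* and uRw*.
D: condition met.
Valid on: B, D.

B, D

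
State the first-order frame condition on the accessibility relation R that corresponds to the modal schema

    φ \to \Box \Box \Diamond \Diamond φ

\forall x \forall z (x R^2 z \to \exists w (x = w \wedge z R^2 w))

This is a Sahlqvist (Geach-type) schema ◇^0□^0φ → □^2◇^2φ.
Minimal-valuation argument: fix x; take any y with xR^0y and any z with xR^2z. Set V(φ) to the set of worlds R-reachable from y in exactly 0 steps. Then □^0φ holds at y, so the antecedent holds at x; validity forces ◇^2φ at z, giving a w with zR^2w and yR^0w.
First-order correspondent: \forall x \forall z (x R^2 z \to \exists w (x = w \wedge z R^2 w)).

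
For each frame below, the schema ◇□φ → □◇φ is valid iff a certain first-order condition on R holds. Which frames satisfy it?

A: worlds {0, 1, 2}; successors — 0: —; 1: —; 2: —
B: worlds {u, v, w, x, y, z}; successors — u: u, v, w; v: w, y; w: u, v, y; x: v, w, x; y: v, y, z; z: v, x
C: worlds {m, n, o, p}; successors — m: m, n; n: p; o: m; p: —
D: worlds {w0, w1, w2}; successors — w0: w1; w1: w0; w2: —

A, D

The schema corresponds to convergence: ∀x ∀y ∀z (Rxy ∧ Rxz → ∃w (Ryw ∧ Rzw)).
A: ✓.
B: fails — Ryv and Ryz but v and z have no common successor.
C: fails — Rmn and Rmm but n and m have no common successor.
D: ✓.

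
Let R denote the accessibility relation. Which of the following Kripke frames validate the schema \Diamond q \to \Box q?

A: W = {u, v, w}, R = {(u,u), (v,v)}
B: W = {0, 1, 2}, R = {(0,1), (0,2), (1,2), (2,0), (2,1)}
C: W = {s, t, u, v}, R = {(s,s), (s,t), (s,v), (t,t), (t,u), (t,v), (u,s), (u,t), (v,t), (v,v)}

This is the axiom for partial functionality; its first-order frame correspondent is \forall x \forall y \forall z (Rxy \wedge Rxz \to y = z).
A: ✓.
B: fails — 0 sees both 1 and 2.
C: fails — s sees both s and t.
Valid on: A.

A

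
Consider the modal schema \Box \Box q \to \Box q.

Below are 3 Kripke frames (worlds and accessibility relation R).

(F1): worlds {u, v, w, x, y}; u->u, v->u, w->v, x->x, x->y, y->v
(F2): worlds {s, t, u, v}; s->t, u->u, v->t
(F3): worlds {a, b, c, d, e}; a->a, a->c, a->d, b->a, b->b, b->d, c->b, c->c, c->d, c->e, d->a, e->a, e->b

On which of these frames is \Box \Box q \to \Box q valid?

(F3)

This is the axiom for density; its first-order frame correspondent is \forall x \forall y (Rxy \to \exists z (Rxz \wedge Rzy)).
(F1): fails — Ryv but no z with Ryz and Rzv.
(F2): fails — Rvt but no z with Rvz and Rzt.
(F3): holds.
Valid on: (F3).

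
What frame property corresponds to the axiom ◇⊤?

This is a form of the D axiom.
It corresponds to seriality: ∀x ∃y Rxy.

seriality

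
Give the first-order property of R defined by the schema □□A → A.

This is a Sahlqvist (Geach-type) schema ◇^0□^2A → □^0◇^0A.
Minimal-valuation argument: fix x; take any y with xR^0y and any z with xR^0z. Set V(A) to the set of worlds R-reachable from y in exactly 2 steps. Then □^2A holds at y, so the antecedent holds at x; validity forces ◇^0A at z, giving a w with zR^0w and yR^2w.
First-order correspondent: ∀x ∃w (xR²w ∧ x = w).

∀x ∃w (xR²w ∧ x = w)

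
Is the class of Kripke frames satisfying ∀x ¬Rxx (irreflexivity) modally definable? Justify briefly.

Modal frame validity is preserved under surjective bounded morphisms.
The 2-cycle (worlds 0,1 with 0→1→0) is irreflexive, and the map sending every world to a single reflexive point • is a surjective bounded morphism (forth: every edge maps to (•,•); back: every world has a successor). So any modal formula valid on the 2-cycle is also valid on the reflexive point, which is not irreflexive.
So no modal formula (or set of formulas) defines exactly the irreflexive frames.

Not modally definable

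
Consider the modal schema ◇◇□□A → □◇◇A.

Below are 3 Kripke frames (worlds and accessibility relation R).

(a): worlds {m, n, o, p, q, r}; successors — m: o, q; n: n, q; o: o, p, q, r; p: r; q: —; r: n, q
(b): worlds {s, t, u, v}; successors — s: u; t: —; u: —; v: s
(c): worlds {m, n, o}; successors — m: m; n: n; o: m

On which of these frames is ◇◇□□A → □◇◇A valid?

(c)

The schema corresponds to a generalized confluence (Geach) condition: ∀x ∀y ∀z ((xR²y ∧ xRz) → ∃w (yR²w ∧ zR²w)).
(a): fails — mR²o, mRq but no w with oR²w and qR²w.
(b): fails — vR²u, vRs but no w with uR²w and sR²w.
(c): holds.
Valid on: (c).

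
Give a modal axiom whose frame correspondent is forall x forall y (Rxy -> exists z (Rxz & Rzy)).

□□s → □s

The condition is density. The C4 schema □□s → □s defines it.
Suppose □□s→□s is valid. Take Rxy and set V(s)={w : xR²w}. Then □□s at x, so □s at x, so s at y, i.e. ∃z(Rxz∧Rzy).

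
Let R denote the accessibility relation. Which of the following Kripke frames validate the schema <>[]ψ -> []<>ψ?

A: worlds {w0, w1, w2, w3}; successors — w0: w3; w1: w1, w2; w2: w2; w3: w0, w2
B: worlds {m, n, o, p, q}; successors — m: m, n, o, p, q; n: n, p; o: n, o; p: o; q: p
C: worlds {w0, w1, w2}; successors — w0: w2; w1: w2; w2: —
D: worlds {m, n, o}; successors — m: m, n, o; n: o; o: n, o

The schema corresponds to convergence: forall x forall y forall z (Rxy & Rxz -> exists w (Ryw & Rzw)).
A: fails — Rw3w2 and Rw3w0 but w2 and w0 have no common successor.
B: fails — Rmo and Rmq but o and q have no common successor.
C: fails — Rw0w2 and Rw0w2 but w2 and w2 have no common successor.
D: holds.

D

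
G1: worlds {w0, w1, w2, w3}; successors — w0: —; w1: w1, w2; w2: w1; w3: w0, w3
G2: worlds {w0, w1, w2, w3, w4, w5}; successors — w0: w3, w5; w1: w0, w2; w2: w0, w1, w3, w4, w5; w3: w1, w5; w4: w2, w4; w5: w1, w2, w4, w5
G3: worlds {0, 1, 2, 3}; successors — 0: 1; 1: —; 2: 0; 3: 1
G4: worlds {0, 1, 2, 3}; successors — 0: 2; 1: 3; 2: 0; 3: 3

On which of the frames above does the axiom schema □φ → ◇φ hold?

G2, G4

The schema corresponds to seriality: ∀x ∃y Rxy.
G1: fails — world w0 has no successor.
G2: condition met.
G3: fails — world 1 has no successor.
G4: condition met.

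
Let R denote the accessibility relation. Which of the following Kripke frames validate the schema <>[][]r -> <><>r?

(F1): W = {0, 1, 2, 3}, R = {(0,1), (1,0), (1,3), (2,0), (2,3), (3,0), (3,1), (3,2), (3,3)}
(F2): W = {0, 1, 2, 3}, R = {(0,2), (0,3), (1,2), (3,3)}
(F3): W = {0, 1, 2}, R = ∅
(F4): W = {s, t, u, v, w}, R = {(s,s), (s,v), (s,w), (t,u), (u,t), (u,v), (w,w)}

(F1), (F3)

The schema corresponds to a generalized confluence (Geach) condition: forall x forall y (xRy -> exists w (y R^2 w & x R^2 w)).
(F1): satisfies the condition.
(F2): fails — 0R2 but no w with 2R²w and 0R²w.
(F3): satisfies the condition.
(F4): fails — sRv but no w* with vR²w* and sR²w*.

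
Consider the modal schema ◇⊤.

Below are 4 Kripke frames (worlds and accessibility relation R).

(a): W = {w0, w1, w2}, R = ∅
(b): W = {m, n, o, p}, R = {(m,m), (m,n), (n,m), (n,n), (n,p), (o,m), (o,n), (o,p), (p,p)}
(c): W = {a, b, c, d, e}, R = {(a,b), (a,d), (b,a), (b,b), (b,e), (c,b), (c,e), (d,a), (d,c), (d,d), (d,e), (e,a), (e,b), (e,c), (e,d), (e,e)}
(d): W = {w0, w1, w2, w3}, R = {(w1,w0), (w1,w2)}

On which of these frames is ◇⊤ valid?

(b), (c)

The schema corresponds to seriality: ∀x ∃y Rxy.
(a): fails — world w0 has no successor.
(b): satisfies the condition.
(c): satisfies the condition.
(d): fails — world w0 has no successor.
Valid on: (b), (c).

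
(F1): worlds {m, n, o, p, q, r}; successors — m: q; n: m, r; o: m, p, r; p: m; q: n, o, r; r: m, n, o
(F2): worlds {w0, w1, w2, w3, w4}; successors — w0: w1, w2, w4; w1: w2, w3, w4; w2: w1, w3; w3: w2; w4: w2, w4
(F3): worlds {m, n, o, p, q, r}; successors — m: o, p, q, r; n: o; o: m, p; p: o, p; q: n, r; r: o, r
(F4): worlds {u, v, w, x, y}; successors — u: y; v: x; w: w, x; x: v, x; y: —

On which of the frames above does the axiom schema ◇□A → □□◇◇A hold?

This is the axiom for a generalized confluence (Geach) condition; its first-order frame correspondent is ∀x ∀y ∀z ((xRy ∧ xR²z) → ∃w (yRw ∧ zR²w)).
(F1): fails — nRm, nR²m but no w with mRw and mR²w.
(F2): fails — w0Rw4, w0R²w3 but no w with w4Rw and w3R²w.
(F3): fails — mRq, mR²n but no w with qRw and nR²w.
(F4): condition met.
Valid on: (F4).

(F4)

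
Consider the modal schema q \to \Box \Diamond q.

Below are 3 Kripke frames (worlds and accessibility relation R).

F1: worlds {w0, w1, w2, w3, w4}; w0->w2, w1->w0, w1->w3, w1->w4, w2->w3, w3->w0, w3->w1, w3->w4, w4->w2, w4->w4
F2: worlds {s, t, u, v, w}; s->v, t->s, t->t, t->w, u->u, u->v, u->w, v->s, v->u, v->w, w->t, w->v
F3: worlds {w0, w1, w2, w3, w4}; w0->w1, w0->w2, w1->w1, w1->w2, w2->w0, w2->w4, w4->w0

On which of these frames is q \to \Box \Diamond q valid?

none

The schema corresponds to symmetry: \forall x \forall y (Rxy \to Ryx).
F1: fails — Rw1w0 but not Rw0w1.
F2: fails — Ruw but not Rwu.
F3: fails — Rw1w2 but not Rw2w1.
Valid on no frame.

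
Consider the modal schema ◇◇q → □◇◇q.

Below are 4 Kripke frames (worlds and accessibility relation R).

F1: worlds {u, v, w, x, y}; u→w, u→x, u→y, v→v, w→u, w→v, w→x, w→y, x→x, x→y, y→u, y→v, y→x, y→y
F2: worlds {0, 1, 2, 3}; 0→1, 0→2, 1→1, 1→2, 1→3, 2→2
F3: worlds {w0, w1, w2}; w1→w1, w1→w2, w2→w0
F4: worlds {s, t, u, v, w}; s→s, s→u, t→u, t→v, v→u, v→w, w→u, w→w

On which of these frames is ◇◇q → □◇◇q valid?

none

The schema corresponds to a generalized confluence (Geach) condition: ∀x ∀y ∀z ((xR²y ∧ xRz) → ∃w (y = w ∧ zR²w)).
F1: fails — wR²u, wRv but no t with u=t and vR²t.
F2: fails — 0R²1, 0R2 but no w with 1=w and 2R²w.
F3: fails — w1R²w0, w1Rw2 but no w with w0=w and w2R²w.
F4: fails — sR²s, sRu but no w* with s=w* and uR²w*.
Valid on no frame.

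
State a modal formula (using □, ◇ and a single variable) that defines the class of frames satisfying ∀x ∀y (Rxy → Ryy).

A defining formula is □(□r → r) (the T□ axiom).
Suppose □(□r→r) is valid. Take Rxy and set V(r)={w : Ryw}. Then at y, □r holds; since □(□r→r) at x, □r→r at y, so r at y, i.e. Ryy.

□(□r → r)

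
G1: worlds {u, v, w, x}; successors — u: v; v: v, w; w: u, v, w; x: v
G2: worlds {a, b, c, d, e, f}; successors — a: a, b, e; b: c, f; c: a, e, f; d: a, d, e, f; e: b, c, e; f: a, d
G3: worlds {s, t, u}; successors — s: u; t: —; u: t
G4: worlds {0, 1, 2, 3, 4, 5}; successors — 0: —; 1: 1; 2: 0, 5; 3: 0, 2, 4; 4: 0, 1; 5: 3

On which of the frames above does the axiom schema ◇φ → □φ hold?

G3

Frame correspondent (Sahlqvist): ∀x ∀y ∀z (Rxy ∧ Rxz → y = z) — i.e. partial functionality.
G1: fails — v sees both v and w.
G2: fails — a sees both a and b.
G3: holds.
G4: fails — 2 sees both 0 and 5.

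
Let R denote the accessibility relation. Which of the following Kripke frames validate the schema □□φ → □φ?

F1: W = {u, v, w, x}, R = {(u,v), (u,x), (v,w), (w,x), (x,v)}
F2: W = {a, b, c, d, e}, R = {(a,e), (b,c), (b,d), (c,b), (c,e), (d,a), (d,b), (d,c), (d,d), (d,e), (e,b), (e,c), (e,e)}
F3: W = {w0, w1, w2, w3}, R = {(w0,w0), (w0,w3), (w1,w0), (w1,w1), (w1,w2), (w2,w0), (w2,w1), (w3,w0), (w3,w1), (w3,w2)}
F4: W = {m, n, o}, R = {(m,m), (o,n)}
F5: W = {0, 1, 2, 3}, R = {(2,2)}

The schema corresponds to density: ∀x ∀y (Rxy → ∃z (Rxz ∧ Rzy)).
F1: fails — Rwx but no z with Rwz and Rzx.
F2: holds.
F3: holds.
F4: fails — Ron but no z with Roz and Rzn.
F5: holds.

F2, F3, F5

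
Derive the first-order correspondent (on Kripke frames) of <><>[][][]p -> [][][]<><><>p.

This is a Sahlqvist (Geach-type) schema ◇^2□^3p → □^3◇^3p.
First-order correspondent: forall x forall y forall z ((x R^2 y & x R^3 z) -> exists w (y R^3 w & z R^3 w)).

forall x forall y forall z ((x R^2 y & x R^3 z) -> exists w (y R^3 w & z R^3 w))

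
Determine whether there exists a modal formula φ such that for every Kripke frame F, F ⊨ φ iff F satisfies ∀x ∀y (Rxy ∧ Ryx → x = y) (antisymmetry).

If a class were modally definable it would be closed under surjective bounded morphisms (Goldblatt–Thomason).
The 4-cycle (worlds a,b,c,d with a→b→c→d→a) is antisymmetric. Sending even-indexed worlds to • and odd-indexed worlds to ∘ is a surjective bounded morphism onto the two-world frame with •↔∘, which is not antisymmetric.
Hence antisymmetry is not modally definable.

No — not modally definable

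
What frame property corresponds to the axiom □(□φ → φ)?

This schema is the T□ axiom.
Its frame correspondent is shift-reflexivity — ∀x ∀y (Rxy → Ryy).

shift-reflexivity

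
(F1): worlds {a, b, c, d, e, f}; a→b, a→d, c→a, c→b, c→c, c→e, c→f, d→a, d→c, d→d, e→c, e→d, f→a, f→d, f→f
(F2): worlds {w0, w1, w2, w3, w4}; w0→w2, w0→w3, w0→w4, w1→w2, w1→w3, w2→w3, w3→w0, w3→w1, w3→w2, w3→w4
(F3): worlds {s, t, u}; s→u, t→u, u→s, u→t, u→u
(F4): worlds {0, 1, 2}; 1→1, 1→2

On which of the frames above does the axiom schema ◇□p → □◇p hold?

(F3)

Frame correspondent (Sahlqvist): ∀x ∀y ∀z (Rxy ∧ Rxz → ∃w (Ryw ∧ Rzw)) — i.e. convergence.
(F1): fails — Rab and Rab but b and b have no common successor.
(F2): fails — Rw0w4 and Rw0w4 but w4 and w4 have no common successor.
(F3): satisfies the condition.
(F4): fails — R12 and R12 but 2 and 2 have no common successor.
Valid on: (F3).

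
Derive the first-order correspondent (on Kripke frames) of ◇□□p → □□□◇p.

This is a Sahlqvist (Geach-type) schema ◇^1□^2p → □^3◇^1p.
Minimal-valuation argument: fix x; take any y with xR^1y and any z with xR^3z. Set V(p) to the set of worlds R-reachable from y in exactly 2 steps. Then □^2p holds at y, so the antecedent holds at x; validity forces ◇^1p at z, giving a w with zR^1w and yR^2w.
First-order correspondent: ∀x ∀y ∀z ((xRy ∧ xR³z) → ∃w (yR²w ∧ zRw)).

∀x ∀y ∀z ((xRy ∧ xR³z) → ∃w (yR²w ∧ zRw))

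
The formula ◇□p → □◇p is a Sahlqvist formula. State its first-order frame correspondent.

Suppose ◇□p→□◇p is valid. Take Rxy, Rxz and set V(p)={w : Ryw}. Then □p at y so ◇□p at x, so □◇p at x, so ◇p at z, giving w with Rzw and Ryw.
The converse is a direct semantic check.
So the correspondent is convergence.

Convergence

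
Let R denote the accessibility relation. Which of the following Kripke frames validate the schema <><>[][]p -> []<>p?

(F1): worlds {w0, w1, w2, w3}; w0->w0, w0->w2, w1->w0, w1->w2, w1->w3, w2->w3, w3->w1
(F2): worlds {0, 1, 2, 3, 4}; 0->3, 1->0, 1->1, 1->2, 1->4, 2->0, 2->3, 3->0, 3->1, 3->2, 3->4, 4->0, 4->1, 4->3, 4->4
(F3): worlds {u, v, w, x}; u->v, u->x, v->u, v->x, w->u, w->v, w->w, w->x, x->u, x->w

(F3)

Frame correspondent (Sahlqvist): forall x forall y forall z ((x R^2 y & xRz) -> exists w (y R^2 w & zRw)) — i.e. a generalized confluence (Geach) condition.
(F1): fails — w0R²w2, w0Rw0 but no w with w2R²w and w0Rw.
(F2): fails — 1R²0, 1R0 but no w with 0R²w and 0Rw.
(F3): holds.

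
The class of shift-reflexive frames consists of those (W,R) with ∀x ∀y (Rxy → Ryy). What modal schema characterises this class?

□(□p → p)

A defining formula is □(□p → p) (the T□ axiom).
Suppose □(□p→p) is valid. Take Rxy and set V(p)={w : Ryw}. Then at y, □p holds; since □(□p→p) at x, □p→p at y, so p at y, i.e. Ryy.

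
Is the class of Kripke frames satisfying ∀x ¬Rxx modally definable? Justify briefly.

No

If a class were modally definable it would be closed under surjective bounded morphisms (Goldblatt–Thomason).
The 4-cycle (worlds w0,w1,w2,w3 with w0→w1→w2→w3→w0) is irreflexive, and the map sending every world to a single reflexive point • is a surjective bounded morphism (forth: every edge maps to (•,•); back: every world has a successor). So any modal formula valid on the 4-cycle is also valid on the reflexive point, which is not irreflexive.
So no modal formula (or set of formulas) defines exactly the irreflexive frames.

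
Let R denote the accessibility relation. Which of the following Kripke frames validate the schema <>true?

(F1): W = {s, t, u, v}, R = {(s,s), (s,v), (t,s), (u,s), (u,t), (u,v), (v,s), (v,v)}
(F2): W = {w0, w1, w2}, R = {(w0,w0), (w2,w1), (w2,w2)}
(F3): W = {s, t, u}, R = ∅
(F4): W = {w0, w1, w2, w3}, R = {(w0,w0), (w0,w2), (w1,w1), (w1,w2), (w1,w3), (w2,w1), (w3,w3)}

Frame correspondent (Sahlqvist): forall x exists y Rxy — i.e. seriality.
(F1): holds.
(F2): fails — world w1 has no successor.
(F3): fails — world s has no successor.
(F4): holds.
Valid on: (F1), (F4).

(F1), (F4)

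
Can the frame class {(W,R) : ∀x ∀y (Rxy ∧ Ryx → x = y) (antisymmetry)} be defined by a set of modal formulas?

Not modally definable

If a class were modally definable it would be closed under surjective bounded morphisms (Goldblatt–Thomason).
The 8-cycle (worlds w0,w1,w2,w3,w4,w5,w6,w7 with w0→w1→w2→w3→w4→w5→w6→w7→w0) is antisymmetric. Sending even-indexed worlds to • and odd-indexed worlds to ∘ is a surjective bounded morphism onto the two-world frame with •↔∘, which is not antisymmetric.
So the class is not modally definable.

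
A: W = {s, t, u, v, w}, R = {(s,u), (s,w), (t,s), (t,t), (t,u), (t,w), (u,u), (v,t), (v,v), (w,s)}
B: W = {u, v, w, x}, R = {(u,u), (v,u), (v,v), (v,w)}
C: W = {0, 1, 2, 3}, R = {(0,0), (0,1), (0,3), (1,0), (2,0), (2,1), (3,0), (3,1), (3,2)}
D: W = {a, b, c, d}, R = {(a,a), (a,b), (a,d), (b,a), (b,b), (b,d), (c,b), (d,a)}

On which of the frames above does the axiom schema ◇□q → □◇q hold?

This is the axiom for convergence; its first-order frame correspondent is ∀x ∀y ∀z (Rxy ∧ Rxz → ∃w (Ryw ∧ Rzw)).
A: fails — Rsw and Rsu but w and u have no common successor.
B: fails — Rvu and Rvw but u and w have no common successor.
C: condition met.
D: condition met.
Valid on: C, D.

C, D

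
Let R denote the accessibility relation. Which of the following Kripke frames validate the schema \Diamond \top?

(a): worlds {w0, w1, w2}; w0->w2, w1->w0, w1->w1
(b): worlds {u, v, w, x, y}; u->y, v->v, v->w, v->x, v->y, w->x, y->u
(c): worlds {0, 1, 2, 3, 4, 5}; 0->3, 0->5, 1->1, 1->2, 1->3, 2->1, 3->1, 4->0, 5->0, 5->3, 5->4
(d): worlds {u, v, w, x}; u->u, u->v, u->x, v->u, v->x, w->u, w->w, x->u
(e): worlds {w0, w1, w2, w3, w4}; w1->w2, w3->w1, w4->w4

The schema corresponds to seriality: \forall x \exists y Rxy.
(a): fails — world w2 has no successor.
(b): fails — world x has no successor.
(c): holds.
(d): holds.
(e): fails — world w0 has no successor.

(c), (d)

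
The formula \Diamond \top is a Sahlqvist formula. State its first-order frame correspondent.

This schema is equivalent to the D axiom □ψ → ◇ψ.
Its frame correspondent is seriality — \forall x \exists y Rxy.

seriality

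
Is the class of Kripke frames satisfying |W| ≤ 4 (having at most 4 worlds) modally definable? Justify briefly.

Any modally definable frame class is closed under disjoint unions.
Any modal formula valid on each of 5 disjoint one-world frames is valid on their disjoint union (validity is preserved under disjoint unions). Each one-world frame has |W|=1≤4, but the union has |W|=5.
Hence having at most 4 worlds is not modally definable.

No — not modally definable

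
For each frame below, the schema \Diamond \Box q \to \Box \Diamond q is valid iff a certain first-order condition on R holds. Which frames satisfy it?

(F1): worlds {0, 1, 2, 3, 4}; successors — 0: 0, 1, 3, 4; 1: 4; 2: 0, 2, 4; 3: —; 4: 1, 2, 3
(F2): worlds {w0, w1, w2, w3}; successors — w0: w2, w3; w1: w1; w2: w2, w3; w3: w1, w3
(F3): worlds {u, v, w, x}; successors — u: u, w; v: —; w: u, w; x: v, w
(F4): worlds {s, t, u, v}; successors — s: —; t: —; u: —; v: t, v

Frame correspondent (Sahlqvist): \forall x \forall y \forall z (Rxy \wedge Rxz \to \exists w (Ryw \wedge Rzw)) — i.e. convergence.
(F1): fails — R00 and R03 but 0 and 3 have no common successor.
(F2): condition met.
(F3): fails — Rxw and Rxv but w and v have no common successor.
(F4): fails — Rvt and Rvt but t and t have no common successor.

(F2)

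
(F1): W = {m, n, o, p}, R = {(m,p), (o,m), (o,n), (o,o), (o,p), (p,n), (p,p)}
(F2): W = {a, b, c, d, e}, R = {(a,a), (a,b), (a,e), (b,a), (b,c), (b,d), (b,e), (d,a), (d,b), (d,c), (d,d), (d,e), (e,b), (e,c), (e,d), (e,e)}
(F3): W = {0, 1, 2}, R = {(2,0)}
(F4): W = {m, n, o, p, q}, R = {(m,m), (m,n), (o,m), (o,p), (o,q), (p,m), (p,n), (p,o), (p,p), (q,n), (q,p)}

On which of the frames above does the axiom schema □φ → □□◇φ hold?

(F3)

Frame correspondent (Sahlqvist): ∀x ∀z (xR²z → ∃w (xRw ∧ zRw)) — i.e. a generalized confluence (Geach) condition.
(F1): fails — mR²n but no w with mRw and nRw.
(F2): fails — aR²c but no w with aRw and cRw.
(F3): condition met.
(F4): fails — mR²n but no w with mRw and nRw.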